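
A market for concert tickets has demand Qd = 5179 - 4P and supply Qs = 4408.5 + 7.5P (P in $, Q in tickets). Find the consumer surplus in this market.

Consumer surplus = 3014740.125

The market clears where 5179 - 4P = 4408.5 + 7.5P. Rearranging, 11.5P = 770.5, hence P* = 67.
Substitute back: Q* = 5179 - 4(67) = 4911.
Demand choke price (Qd = 0): P = 5179/4 = 1294.75. Consumer surplus = ½ × (1294.75 - 67) × 4911 = 3014740.125.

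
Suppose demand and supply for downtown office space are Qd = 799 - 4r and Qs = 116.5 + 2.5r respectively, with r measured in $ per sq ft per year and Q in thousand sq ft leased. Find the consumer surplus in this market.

Consumer surplus = 17955.125

Set Qd = Qs: 799 - 4r = 116.5 + 2.5r, so 682.5 = 6.5r and r* = 105.
From the demand curve, Q* = 799 - 4(105) = 379.
Demand choke price (Qd = 0): r = 799/4 = 199.75. Consumer surplus = ½ × (199.75 - 105) × 379 = 17955.125.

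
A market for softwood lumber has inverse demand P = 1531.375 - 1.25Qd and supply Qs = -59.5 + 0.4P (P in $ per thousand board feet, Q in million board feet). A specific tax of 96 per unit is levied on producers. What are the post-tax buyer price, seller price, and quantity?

Inverting to quantity form: Qd = 1225.1 - 0.8P.
With a tax of 96 on producers, they supply based on the net price P_s = P_b - 96, so Qs = -97.9 + 0.4P_b.
Market clearing requires 1225.1 - 0.8P_b = -97.9 + 0.4P_b; hence 1323 = 1.2P_b and P_b = 1102.5.
Then P_s = 1102.5 - 96 = 1006.5 and Q = 1225.1 - 0.8(1102.5) = 343.1.

P_b = 1102.5, P_s = 1006.5, Q = 343.1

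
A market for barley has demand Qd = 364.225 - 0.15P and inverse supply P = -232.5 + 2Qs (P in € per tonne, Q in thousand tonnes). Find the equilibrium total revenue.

Total revenue = 117120.5

Rewriting in direct form: Qs = 116.25 + 0.5P.
The market clears where 364.225 - 0.15P = 116.25 + 0.5P. Rearranging, 0.65P = 247.975, hence P* = 381.5.
Substitute back: Q* = 364.225 - 0.15(381.5) = 307.
Total revenue = P* × Q* = 381.5 × 307 = 117120.5.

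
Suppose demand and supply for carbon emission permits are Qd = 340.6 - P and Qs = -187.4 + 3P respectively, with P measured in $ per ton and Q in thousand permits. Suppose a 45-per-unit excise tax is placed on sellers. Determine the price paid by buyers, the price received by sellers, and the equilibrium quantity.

P_b = 165.75, P_s = 120.75, Q = 174.85

With a tax of 45 on sellers, they supply based on the net price P_s = P_b - 45, so Qs = -322.4 + 3P_b.
Market clearing requires 340.6 - P_b = -322.4 + 3P_b; hence 663 = 4P_b and P_b = 165.75.
Then P_s = 165.75 - 45 = 120.75 and Q = 340.6 - 165.75 = 174.85.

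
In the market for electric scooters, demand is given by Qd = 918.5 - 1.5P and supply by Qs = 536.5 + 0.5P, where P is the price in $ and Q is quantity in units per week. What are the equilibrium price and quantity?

P* = 191, Q* = 632

Set Qd = Qs: 918.5 - 1.5P = 536.5 + 0.5P, so 382 = 2P and P* = 191.
Then Q* = 918.5 - 1.5(191) = 632.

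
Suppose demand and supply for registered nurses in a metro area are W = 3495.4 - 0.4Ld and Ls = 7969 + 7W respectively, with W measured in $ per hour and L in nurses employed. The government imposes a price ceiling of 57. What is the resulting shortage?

In direct form, Ld = 8738.5 - 2.5W.
With W fixed at 57, quantity demanded is 8596 and quantity supplied is 8368.
Shortage = Ld - Ls = 8596 - 8368 = 228.

Shortage = 228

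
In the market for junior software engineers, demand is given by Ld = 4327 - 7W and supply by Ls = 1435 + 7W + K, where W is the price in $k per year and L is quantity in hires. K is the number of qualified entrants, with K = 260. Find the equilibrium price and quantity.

W* = 188, L* = 3011

With K = 260, supply is Ls = 1695 + 7W.
At equilibrium Ld = Ls, so 4327 - 7W = 1695 + 7W; collecting terms, 2632 = 14W and W* = 188.
Then L* = 4327 - 7(188) = 3011.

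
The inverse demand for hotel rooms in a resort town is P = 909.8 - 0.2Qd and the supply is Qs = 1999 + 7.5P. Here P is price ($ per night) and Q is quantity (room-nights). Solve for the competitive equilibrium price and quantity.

P* = 204, Q* = 3529

Solving each curve for Q: Qd = 4549 - 5P.
The market clears where 4549 - 5P = 1999 + 7.5P. Rearranging, 12.5P = 2550, hence P* = 204.
Substitute back: Q* = 4549 - 5(204) = 3529.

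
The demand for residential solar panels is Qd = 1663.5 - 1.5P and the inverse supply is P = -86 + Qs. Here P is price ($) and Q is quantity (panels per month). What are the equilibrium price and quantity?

P* = 631, Q* = 717

Rewriting in direct form: Qs = 86 + P.
At equilibrium Qd = Qs, so 1663.5 - 1.5P = 86 + P; collecting terms, 1577.5 = 2.5P and P* = 631.
Plugging P* into demand: Q* = 1663.5 - 1.5(631) = 717.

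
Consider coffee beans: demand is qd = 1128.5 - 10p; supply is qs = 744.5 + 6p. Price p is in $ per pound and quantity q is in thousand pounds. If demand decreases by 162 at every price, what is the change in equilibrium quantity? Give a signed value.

Δq = -60.75

The market clears where 1128.5 - 10p = 744.5 + 6p. Rearranging, 16p = 384, hence p* = 24.
Substitute back: q* = 1128.5 - 10(24) = 888.5.
After the shift, demand is qd = 966.5 - 10p.
Re-solving, 16p = 222 gives p = 13.875 and q = 827.75.
Δq = 827.75 - 888.5 = -60.75.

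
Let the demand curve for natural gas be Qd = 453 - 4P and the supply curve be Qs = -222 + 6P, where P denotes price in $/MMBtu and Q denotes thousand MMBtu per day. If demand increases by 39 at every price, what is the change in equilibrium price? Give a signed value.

Set Qd = Qs: 453 - 4P = -222 + 6P, so 675 = 10P and P* = 67.5.
Substitute back: Q* = 453 - 4(67.5) = 183.
After the shift, demand is Qd = 492 - 4P.
The new intersection has 714 = 10P, i.e. P = 71.4, Q = 206.4.
ΔP = 71.4 - 67.5 = 3.9.

ΔP = 3.9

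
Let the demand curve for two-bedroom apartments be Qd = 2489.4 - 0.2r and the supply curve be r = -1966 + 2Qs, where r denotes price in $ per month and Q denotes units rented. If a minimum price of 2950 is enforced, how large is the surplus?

Surplus = 558.6

In direct form, Qs = 983 + 0.5r.
Evaluating both curves at the floor price 2950 gives Qd = 1899.4, Qs = 2458.
Surplus = Qs - Qd = 2458 - 1899.4 = 558.6.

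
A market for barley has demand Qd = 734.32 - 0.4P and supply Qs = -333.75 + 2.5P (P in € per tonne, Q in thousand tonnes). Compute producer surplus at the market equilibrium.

At equilibrium Qd = Qs, so 734.32 - 0.4P = -333.75 + 2.5P; collecting terms, 1068.07 = 2.9P and P* = 368.3.
Substitute back: Q* = 734.32 - 0.4(368.3) = 587.
Supply choke price (Qs = 0): P = 133.5. Producer surplus = ½ × (368.3 - 133.5) × 587 = 68913.8.

Producer surplus = 68913.8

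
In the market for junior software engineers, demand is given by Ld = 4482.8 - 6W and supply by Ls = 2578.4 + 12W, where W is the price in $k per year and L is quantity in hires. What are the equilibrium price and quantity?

Set Ld = Ls: 4482.8 - 6W = 2578.4 + 12W, so 1904.4 = 18W and W* = 105.8.
Substitute back: L* = 4482.8 - 6(105.8) = 3848.

W* = 105.8, L* = 3848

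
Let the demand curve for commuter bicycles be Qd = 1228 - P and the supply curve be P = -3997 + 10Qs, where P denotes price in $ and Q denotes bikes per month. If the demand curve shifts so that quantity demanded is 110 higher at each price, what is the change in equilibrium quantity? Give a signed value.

In direct form, Qs = 399.7 + 0.1P.
At equilibrium Qd = Qs, so 1228 - P = 399.7 + 0.1P; collecting terms, 828.3 = 1.1P and P* = 753.
Plugging P* into demand: Q* = 1228 - 753 = 475.
After the shift, demand is Qd = 1338 - P.
Re-solving, 1.1P = 938.3 gives P = 853 and Q = 485.
ΔQ = 485 - 475 = 10.

ΔQ = 10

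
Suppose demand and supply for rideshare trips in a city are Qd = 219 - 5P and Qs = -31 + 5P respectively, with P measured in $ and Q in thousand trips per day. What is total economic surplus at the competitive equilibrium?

Total surplus = 1767.2

Equating demand and supply, 219 - 5P = -31 + 5P gives 10P = 250, so P* = 25.
Substitute back: Q* = 219 - 5(25) = 94.
Demand choke price = 43.8; supply choke price = 6.2. CS = ½(43.8 - 25)(94) = 883.6; PS = ½(25 - 6.2)(94) = 883.6. Total surplus = 1767.2.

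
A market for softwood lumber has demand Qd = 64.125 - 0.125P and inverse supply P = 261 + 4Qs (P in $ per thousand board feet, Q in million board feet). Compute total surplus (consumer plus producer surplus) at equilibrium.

Total surplus = 2646

In direct form, Qs = -65.25 + 0.25P.
At equilibrium Qd = Qs, so 64.125 - 0.125P = -65.25 + 0.25P; collecting terms, 129.375 = 0.375P and P* = 345.
Substitute back: Q* = 64.125 - 0.125(345) = 21.
Demand choke price = 513; supply choke price = 261. CS = ½(513 - 345)(21) = 1764; PS = ½(345 - 261)(21) = 882. Total surplus = 2646.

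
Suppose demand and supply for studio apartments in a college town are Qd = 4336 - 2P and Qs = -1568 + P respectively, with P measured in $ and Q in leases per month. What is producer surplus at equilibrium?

Set Qd = Qs: 4336 - 2P = -1568 + P, so 5904 = 3P and P* = 1968.
Then Q* = 4336 - 2(1968) = 400.
Supply choke price (Qs = 0): P = 1568. Producer surplus = ½ × (1968 - 1568) × 400 = 80000.

Producer surplus = 80000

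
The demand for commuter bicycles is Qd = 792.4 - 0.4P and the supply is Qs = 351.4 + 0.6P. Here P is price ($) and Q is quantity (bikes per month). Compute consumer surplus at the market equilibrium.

Consumer surplus = 474320

Set Qd = Qs: 792.4 - 0.4P = 351.4 + 0.6P, so 441 = P and P* = 441.
Then Q* = 792.4 - 0.4(441) = 616.
Demand choke price (Qd = 0): P = 792.4/0.4 = 1981. Consumer surplus = ½ × (1981 - 441) × 616 = 474320.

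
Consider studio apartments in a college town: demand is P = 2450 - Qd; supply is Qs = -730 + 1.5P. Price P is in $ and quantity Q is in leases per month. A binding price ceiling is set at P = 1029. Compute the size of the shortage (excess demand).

Shortage = 607.5

Inverting to quantity form: Qd = 2450 - P.
With P fixed at 1029, quantity demanded is 1421 and quantity supplied is 813.5.
Shortage = Qd - Qs = 1421 - 813.5 = 607.5.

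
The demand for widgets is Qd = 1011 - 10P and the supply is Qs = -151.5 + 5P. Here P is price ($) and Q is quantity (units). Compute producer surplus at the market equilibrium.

Set Qd = Qs: 1011 - 10P = -151.5 + 5P, so 1162.5 = 15P and P* = 77.5.
Then Q* = 1011 - 10(77.5) = 236.
Supply choke price (Qs = 0): P = 30.3. Producer surplus = ½ × (77.5 - 30.3) × 236 = 5569.6.

Producer surplus = 5569.6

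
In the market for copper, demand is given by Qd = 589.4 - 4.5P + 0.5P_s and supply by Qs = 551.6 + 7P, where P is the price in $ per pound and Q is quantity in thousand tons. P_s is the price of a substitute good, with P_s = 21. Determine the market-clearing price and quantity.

P* = 4.2, Q* = 581

With P_s = 21, demand is Qd = 599.9 - 4.5P.
At equilibrium Qd = Qs, so 599.9 - 4.5P = 551.6 + 7P; collecting terms, 48.3 = 11.5P and P* = 4.2.
Then Q* = 599.9 - 4.5(4.2) = 581.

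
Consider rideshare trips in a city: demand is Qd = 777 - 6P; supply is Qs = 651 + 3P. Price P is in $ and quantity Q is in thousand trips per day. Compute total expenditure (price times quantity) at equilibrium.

Total expenditure = 9702

The market clears where 777 - 6P = 651 + 3P. Rearranging, 9P = 126, hence P* = 14.
Substitute back: Q* = 777 - 6(14) = 693.
Total expenditure = P* × Q* = 14 × 693 = 9702.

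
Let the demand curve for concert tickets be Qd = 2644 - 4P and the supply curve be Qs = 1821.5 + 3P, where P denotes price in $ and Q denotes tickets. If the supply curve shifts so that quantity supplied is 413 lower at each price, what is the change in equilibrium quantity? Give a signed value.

Set Qd = Qs: 2644 - 4P = 1821.5 + 3P, so 822.5 = 7P and P* = 117.5.
Then Q* = 2644 - 4(117.5) = 2174.
After the shift, supply is Qs = 1408.5 + 3P.
Re-solving, 7P = 1235.5 gives P = 176.5 and Q = 1938.
ΔQ = 1938 - 2174 = -236.

ΔQ = -236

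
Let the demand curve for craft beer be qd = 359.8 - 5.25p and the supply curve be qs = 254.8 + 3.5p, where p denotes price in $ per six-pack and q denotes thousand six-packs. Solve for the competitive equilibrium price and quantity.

p* = 12, q* = 296.8

Equating demand and supply, 359.8 - 5.25p = 254.8 + 3.5p gives 8.75p = 105, so p* = 12.
From the demand curve, q* = 359.8 - 5.25(12) = 296.8.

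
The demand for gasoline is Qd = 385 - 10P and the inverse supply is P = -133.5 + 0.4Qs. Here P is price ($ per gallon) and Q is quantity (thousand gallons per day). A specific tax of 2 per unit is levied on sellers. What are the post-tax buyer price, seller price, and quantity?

Inverting to quantity form: Qs = 333.75 + 2.5P.
Sellers keep P_s = P_b - 2 per unit, so supply in terms of the buyer price is Qs = 328.75 + 2.5P_b.
Set Qd = Qs: 385 - 10P_b = 328.75 + 2.5P_b, so 56.25 = 12.5P_b and P_b = 4.5.
So P_s = 2.5 and the quantity traded is Q = 385 - 10(4.5) = 340.

P_b = 4.5, P_s = 2.5, Q = 340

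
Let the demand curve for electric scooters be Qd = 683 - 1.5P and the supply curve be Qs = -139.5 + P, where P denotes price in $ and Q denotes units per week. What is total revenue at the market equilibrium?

At equilibrium Qd = Qs, so 683 - 1.5P = -139.5 + P; collecting terms, 822.5 = 2.5P and P* = 329.
Plugging P* into demand: Q* = 683 - 1.5(329) = 189.5.
Total revenue = P* × Q* = 329 × 189.5 = 62345.5.

Total revenue = 62345.5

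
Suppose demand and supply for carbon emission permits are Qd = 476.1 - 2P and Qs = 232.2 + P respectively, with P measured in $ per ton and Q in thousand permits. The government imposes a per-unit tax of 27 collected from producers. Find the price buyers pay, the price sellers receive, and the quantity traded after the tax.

P_b = 90.3, P_s = 63.3, Q = 295.5

Producers keep P_s = P_b - 27 per unit, so supply in terms of the buyer price is Qs = 205.2 + P_b.
Market clearing requires 476.1 - 2P_b = 205.2 + P_b; hence 270.9 = 3P_b and P_b = 90.3.
Then P_s = 90.3 - 27 = 63.3 and Q = 476.1 - 2(90.3) = 295.5.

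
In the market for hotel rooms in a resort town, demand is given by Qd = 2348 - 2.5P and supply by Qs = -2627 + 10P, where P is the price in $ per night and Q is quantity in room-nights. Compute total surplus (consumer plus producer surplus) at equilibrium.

The market clears where 2348 - 2.5P = -2627 + 10P. Rearranging, 12.5P = 4975, hence P* = 398.
Substitute back: Q* = 2348 - 2.5(398) = 1353.
Demand choke price = 939.2; supply choke price = 262.7. CS = ½(939.2 - 398)(1353) = 366121.8; PS = ½(398 - 262.7)(1353) = 91530.45. Total surplus = 457652.25.

Total surplus = 457652.25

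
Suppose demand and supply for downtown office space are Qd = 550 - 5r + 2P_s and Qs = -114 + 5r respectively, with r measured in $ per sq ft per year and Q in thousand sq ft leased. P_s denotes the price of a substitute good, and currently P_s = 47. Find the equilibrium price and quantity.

With P_s = 47, demand is Qd = 644 - 5r.
Set Qd = Qs: 644 - 5r = -114 + 5r, so 758 = 10r and r* = 75.8.
Plugging r* into demand: Q* = 644 - 5(75.8) = 265.

r* = 75.8, Q* = 265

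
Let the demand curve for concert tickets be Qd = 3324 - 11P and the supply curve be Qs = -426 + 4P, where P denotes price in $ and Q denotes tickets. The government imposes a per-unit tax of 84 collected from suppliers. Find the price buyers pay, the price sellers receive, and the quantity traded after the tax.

Suppliers keep P_s = P_b - 84 per unit, so supply in terms of the buyer price is Qs = -762 + 4P_b.
Set Qd = Qs: 3324 - 11P_b = -762 + 4P_b, so 4086 = 15P_b and P_b = 272.4.
Then P_s = 272.4 - 84 = 188.4 and Q = 3324 - 11(272.4) = 327.6.

P_b = 272.4, P_s = 188.4, Q = 327.6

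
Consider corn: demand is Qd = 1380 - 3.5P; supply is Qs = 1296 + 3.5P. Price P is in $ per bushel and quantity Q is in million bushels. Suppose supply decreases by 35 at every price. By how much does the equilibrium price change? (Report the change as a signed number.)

ΔP = 5

At equilibrium Qd = Qs, so 1380 - 3.5P = 1296 + 3.5P; collecting terms, 84 = 7P and P* = 12.
From the demand curve, Q* = 1380 - 3.5(12) = 1338.
After the shift, supply is Qs = 1261 + 3.5P.
The new intersection has 119 = 7P, i.e. P = 17, Q = 1320.5.
ΔP = 17 - 12 = 5.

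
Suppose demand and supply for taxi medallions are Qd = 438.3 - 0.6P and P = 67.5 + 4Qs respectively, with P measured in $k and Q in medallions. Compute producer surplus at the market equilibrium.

Producer surplus = 27378

In direct form, Qs = -16.875 + 0.25P.
The market clears where 438.3 - 0.6P = -16.875 + 0.25P. Rearranging, 0.85P = 455.175, hence P* = 535.5.
Substitute back: Q* = 438.3 - 0.6(535.5) = 117.
Supply choke price (Qs = 0): P = 67.5. Producer surplus = ½ × (535.5 - 67.5) × 117 = 27378.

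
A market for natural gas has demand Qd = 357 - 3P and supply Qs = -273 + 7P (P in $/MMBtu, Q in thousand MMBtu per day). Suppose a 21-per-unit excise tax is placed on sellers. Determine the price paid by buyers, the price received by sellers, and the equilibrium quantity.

Sellers keep P_s = P_b - 21 per unit, so supply in terms of the buyer price is Qs = -420 + 7P_b.
Market clearing requires 357 - 3P_b = -420 + 7P_b; hence 777 = 10P_b and P_b = 77.7.
Then P_s = 77.7 - 21 = 56.7 and Q = 357 - 3(77.7) = 123.9.

P_b = 77.7, P_s = 56.7, Q = 123.9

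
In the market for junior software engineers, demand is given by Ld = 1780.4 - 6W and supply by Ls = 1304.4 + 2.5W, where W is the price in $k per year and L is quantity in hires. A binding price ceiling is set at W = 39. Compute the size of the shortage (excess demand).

Shortage = 144.5

At W = 39: Ld = 1546.4 and Ls = 1401.9.
Shortage = Ld - Ls = 1546.4 - 1401.9 = 144.5.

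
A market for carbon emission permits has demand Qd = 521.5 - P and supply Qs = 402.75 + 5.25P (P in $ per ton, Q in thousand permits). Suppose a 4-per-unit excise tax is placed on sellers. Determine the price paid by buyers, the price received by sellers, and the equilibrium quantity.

P_b = 22.36, P_s = 18.36, Q = 499.14

Sellers keep P_s = P_b - 4 per unit, so supply in terms of the buyer price is Qs = 381.75 + 5.25P_b.
Set Qd = Qs: 521.5 - P_b = 381.75 + 5.25P_b, so 139.75 = 6.25P_b and P_b = 22.36.
So P_s = 18.36 and the quantity traded is Q = 521.5 - 22.36 = 499.14.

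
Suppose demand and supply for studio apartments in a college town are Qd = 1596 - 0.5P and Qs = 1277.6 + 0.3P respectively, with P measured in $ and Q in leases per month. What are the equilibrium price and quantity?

P* = 398, Q* = 1397

Set Qd = Qs: 1596 - 0.5P = 1277.6 + 0.3P, so 318.4 = 0.8P and P* = 398.
Plugging P* into demand: Q* = 1596 - 0.5(398) = 1397.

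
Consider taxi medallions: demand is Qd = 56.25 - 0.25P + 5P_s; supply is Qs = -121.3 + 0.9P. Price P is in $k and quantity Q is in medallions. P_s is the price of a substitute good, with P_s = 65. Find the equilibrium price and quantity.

With P_s = 65, demand is Qd = 381.25 - 0.25P.
Equating demand and supply, 381.25 - 0.25P = -121.3 + 0.9P gives 1.15P = 502.55, so P* = 437.
Substitute back: Q* = 381.25 - 0.25(437) = 272.

P* = 437, Q* = 272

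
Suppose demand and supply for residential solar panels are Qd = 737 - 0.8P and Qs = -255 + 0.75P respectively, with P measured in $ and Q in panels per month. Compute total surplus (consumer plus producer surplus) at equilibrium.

At equilibrium Qd = Qs, so 737 - 0.8P = -255 + 0.75P; collecting terms, 992 = 1.55P and P* = 640.
Substitute back: Q* = 737 - 0.8(640) = 225.
Demand choke price = 921.25; supply choke price = 340. CS = ½(921.25 - 640)(225) = 31640.625; PS = ½(640 - 340)(225) = 33750. Total surplus = 65390.625.

Total surplus = 65390.625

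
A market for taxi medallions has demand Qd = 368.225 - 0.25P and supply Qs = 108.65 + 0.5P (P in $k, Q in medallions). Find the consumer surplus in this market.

Equating demand and supply, 368.225 - 0.25P = 108.65 + 0.5P gives 0.75P = 259.575, so P* = 346.1.
Substitute back: Q* = 368.225 - 0.25(346.1) = 281.7.
Demand choke price (Qd = 0): P = 368.225/0.25 = 1472.9. Consumer surplus = ½ × (1472.9 - 346.1) × 281.7 = 158709.78.

Consumer surplus = 158709.78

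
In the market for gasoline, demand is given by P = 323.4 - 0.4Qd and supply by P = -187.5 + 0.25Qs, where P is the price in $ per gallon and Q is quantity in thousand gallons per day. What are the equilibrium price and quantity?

Inverting to quantity form: Qd = 808.5 - 2.5P and Qs = 750 + 4P.
Set Qd = Qs: 808.5 - 2.5P = 750 + 4P, so 58.5 = 6.5P and P* = 9.
From the demand curve, Q* = 808.5 - 2.5(9) = 786.

P* = 9, Q* = 786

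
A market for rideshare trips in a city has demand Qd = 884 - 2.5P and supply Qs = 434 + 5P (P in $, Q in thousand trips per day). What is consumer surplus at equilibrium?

Consumer surplus = 107751.2

The market clears where 884 - 2.5P = 434 + 5P. Rearranging, 7.5P = 450, hence P* = 60.
Substitute back: Q* = 884 - 2.5(60) = 734.
Demand choke price (Qd = 0): P = 884/2.5 = 353.6. Consumer surplus = ½ × (353.6 - 60) × 734 = 107751.2.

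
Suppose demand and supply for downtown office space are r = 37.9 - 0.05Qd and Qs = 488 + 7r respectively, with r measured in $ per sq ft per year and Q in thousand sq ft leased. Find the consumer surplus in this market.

Inverting to quantity form: Qd = 758 - 20r.
At equilibrium Qd = Qs, so 758 - 20r = 488 + 7r; collecting terms, 270 = 27r and r* = 10.
Plugging r* into demand: Q* = 758 - 20(10) = 558.
Demand choke price (Qd = 0): r = 758/20 = 37.9. Consumer surplus = ½ × (37.9 - 10) × 558 = 7784.1.

Consumer surplus = 7784.1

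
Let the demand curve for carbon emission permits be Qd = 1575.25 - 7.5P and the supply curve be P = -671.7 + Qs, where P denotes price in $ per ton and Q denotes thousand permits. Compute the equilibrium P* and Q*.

Solving each curve for Q: Qs = 671.7 + P.
The market clears where 1575.25 - 7.5P = 671.7 + P. Rearranging, 8.5P = 903.55, hence P* = 106.3.
From the demand curve, Q* = 1575.25 - 7.5(106.3) = 778.

P* = 106.3, Q* = 778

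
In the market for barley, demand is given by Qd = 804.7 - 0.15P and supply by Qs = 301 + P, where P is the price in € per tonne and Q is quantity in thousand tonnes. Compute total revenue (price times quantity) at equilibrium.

Equating demand and supply, 804.7 - 0.15P = 301 + P gives 1.15P = 503.7, so P* = 438.
From the demand curve, Q* = 804.7 - 0.15(438) = 739.
Total revenue = P* × Q* = 438 × 739 = 323682.

Total revenue = 323682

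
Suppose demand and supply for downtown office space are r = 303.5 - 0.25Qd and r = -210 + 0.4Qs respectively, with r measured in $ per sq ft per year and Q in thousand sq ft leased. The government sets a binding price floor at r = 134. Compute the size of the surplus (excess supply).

Solving each curve for Q: Qd = 1214 - 4r and Qs = 525 + 2.5r.
With r fixed at 134, quantity demanded is 678 and quantity supplied is 860.
Surplus = Qs - Qd = 860 - 678 = 182.

Surplus = 182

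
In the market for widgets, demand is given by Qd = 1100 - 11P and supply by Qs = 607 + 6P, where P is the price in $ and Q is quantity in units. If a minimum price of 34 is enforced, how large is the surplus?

Surplus = 85

Evaluating both curves at the floor price 34 gives Qd = 726, Qs = 811.
Surplus = Qs - Qd = 811 - 726 = 85.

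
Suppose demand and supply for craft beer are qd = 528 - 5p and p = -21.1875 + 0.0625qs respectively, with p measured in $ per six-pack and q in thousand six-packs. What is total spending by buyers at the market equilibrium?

In direct form, qs = 339 + 16p.
Set qd = qs: 528 - 5p = 339 + 16p, so 189 = 21p and p* = 9.
Then q* = 528 - 5(9) = 483.
Total spending by buyers = p* × q* = 9 × 483 = 4347.

Total spending by buyers = 4347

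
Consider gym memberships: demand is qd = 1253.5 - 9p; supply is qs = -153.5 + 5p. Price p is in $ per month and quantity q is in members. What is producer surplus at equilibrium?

Set qd = qs: 1253.5 - 9p = -153.5 + 5p, so 1407 = 14p and p* = 100.5.
Substitute back: q* = 1253.5 - 9(100.5) = 349.
Supply choke price (qs = 0): p = 30.7. Producer surplus = ½ × (100.5 - 30.7) × 349 = 12180.1.

Producer surplus = 12180.1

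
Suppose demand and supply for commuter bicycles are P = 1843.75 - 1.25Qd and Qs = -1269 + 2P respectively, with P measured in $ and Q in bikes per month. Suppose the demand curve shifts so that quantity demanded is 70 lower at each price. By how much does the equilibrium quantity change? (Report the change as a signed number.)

ΔQ = -50

Inverting to quantity form: Qd = 1475 - 0.8P.
The market clears where 1475 - 0.8P = -1269 + 2P. Rearranging, 2.8P = 2744, hence P* = 980.
Substitute back: Q* = 1475 - 0.8(980) = 691.
After the shift, demand is Qd = 1405 - 0.8P.
Re-solving, 2.8P = 2674 gives P = 955 and Q = 641.
ΔQ = 641 - 691 = -50.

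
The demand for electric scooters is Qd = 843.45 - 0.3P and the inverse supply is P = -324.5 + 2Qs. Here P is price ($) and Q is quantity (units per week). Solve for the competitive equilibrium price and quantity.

P* = 851.5, Q* = 588

Solving each curve for Q: Qs = 162.25 + 0.5P.
At equilibrium Qd = Qs, so 843.45 - 0.3P = 162.25 + 0.5P; collecting terms, 681.2 = 0.8P and P* = 851.5.
From the demand curve, Q* = 843.45 - 0.3(851.5) = 588.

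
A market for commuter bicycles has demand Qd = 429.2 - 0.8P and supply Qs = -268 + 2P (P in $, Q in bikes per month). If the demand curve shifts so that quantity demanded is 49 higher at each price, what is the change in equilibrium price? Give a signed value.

ΔP = 17.5

At equilibrium Qd = Qs, so 429.2 - 0.8P = -268 + 2P; collecting terms, 697.2 = 2.8P and P* = 249.
Plugging P* into demand: Q* = 429.2 - 0.8(249) = 230.
After the shift, demand is Qd = 478.2 - 0.8P.
Re-solving, 2.8P = 746.2 gives P = 266.5 and Q = 265.
ΔP = 266.5 - 249 = 17.5.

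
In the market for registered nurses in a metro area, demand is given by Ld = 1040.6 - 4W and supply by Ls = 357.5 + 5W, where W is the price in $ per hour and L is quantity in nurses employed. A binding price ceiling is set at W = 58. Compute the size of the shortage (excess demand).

Shortage = 161.1

At W = 58: Ld = 808.6 and Ls = 647.5.
Shortage = Ld - Ls = 808.6 - 647.5 = 161.1.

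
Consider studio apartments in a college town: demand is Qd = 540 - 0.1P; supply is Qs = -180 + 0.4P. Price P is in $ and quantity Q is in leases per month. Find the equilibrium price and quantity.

P* = 1440, Q* = 396

Set Qd = Qs: 540 - 0.1P = -180 + 0.4P, so 720 = 0.5P and P* = 1440.
Plugging P* into demand: Q* = 540 - 0.1(1440) = 396.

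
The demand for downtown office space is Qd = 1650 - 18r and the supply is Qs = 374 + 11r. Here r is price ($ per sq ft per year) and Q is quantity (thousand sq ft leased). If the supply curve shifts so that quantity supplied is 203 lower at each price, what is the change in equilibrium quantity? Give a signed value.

At equilibrium Qd = Qs, so 1650 - 18r = 374 + 11r; collecting terms, 1276 = 29r and r* = 44.
Substitute back: Q* = 1650 - 18(44) = 858.
After the shift, supply is Qs = 171 + 11r.
Re-solving, 29r = 1479 gives r = 51 and Q = 732.
ΔQ = 732 - 858 = -126.

ΔQ = -126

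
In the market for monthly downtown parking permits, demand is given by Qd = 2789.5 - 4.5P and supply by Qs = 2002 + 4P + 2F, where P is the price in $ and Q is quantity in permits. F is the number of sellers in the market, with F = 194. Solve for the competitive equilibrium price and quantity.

With F = 194, supply is Qs = 2390 + 4P.
At equilibrium Qd = Qs, so 2789.5 - 4.5P = 2390 + 4P; collecting terms, 399.5 = 8.5P and P* = 47.
From the demand curve, Q* = 2789.5 - 4.5(47) = 2578.

P* = 47, Q* = 2578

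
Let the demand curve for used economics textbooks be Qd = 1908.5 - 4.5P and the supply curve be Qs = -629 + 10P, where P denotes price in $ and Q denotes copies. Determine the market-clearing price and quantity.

P* = 175, Q* = 1121

Set Qd = Qs: 1908.5 - 4.5P = -629 + 10P, so 2537.5 = 14.5P and P* = 175.
From the demand curve, Q* = 1908.5 - 4.5(175) = 1121.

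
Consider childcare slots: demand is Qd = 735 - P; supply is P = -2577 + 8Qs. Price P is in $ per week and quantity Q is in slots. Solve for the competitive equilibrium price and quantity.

P* = 367, Q* = 368

Inverting to quantity form: Qs = 322.125 + 0.125P.
At equilibrium Qd = Qs, so 735 - P = 322.125 + 0.125P; collecting terms, 412.875 = 1.125P and P* = 367.
Substitute back: Q* = 735 - 367 = 368.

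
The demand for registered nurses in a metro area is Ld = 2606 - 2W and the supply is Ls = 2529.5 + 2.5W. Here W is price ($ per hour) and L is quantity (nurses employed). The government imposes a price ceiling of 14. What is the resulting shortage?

With W fixed at 14, quantity demanded is 2578 and quantity supplied is 2564.5.
Shortage = Ld - Ls = 2578 - 2564.5 = 13.5.

Shortage = 13.5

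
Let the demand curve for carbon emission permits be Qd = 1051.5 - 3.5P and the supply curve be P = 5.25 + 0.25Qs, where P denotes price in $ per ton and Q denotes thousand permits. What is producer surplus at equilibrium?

Producer surplus = 37950.125

Solving each curve for Q: Qs = -21 + 4P.
The market clears where 1051.5 - 3.5P = -21 + 4P. Rearranging, 7.5P = 1072.5, hence P* = 143.
Then Q* = 1051.5 - 3.5(143) = 551.
Supply choke price (Qs = 0): P = 5.25. Producer surplus = ½ × (143 - 5.25) × 551 = 37950.125.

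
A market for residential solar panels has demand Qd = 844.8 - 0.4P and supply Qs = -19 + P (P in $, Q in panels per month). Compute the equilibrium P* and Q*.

P* = 617, Q* = 598

Equating demand and supply, 844.8 - 0.4P = -19 + P gives 1.4P = 863.8, so P* = 617.
Plugging P* into demand: Q* = 844.8 - 0.4(617) = 598.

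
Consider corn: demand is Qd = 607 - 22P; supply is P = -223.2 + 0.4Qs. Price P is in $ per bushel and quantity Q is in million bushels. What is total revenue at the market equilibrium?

Inverting to quantity form: Qs = 558 + 2.5P.
Set Qd = Qs: 607 - 22P = 558 + 2.5P, so 49 = 24.5P and P* = 2.
Then Q* = 607 - 22(2) = 563.
Total revenue = P* × Q* = 2 × 563 = 1126.

Total revenue = 1126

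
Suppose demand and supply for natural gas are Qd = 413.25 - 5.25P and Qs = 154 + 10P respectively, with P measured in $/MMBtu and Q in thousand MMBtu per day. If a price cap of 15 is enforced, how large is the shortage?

Evaluating both curves at the ceiling price 15 gives Qd = 334.5, Qs = 304.
Shortage = Qd - Qs = 334.5 - 304 = 30.5.

Shortage = 30.5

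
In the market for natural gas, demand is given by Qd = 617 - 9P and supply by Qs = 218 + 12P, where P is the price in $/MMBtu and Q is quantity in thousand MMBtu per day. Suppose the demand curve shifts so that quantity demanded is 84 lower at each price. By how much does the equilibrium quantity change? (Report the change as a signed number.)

ΔQ = -48

The market clears where 617 - 9P = 218 + 12P. Rearranging, 21P = 399, hence P* = 19.
Substitute back: Q* = 617 - 9(19) = 446.
After the shift, demand is Qd = 533 - 9P.
Re-solving, 21P = 315 gives P = 15 and Q = 398.
ΔQ = 398 - 446 = -48.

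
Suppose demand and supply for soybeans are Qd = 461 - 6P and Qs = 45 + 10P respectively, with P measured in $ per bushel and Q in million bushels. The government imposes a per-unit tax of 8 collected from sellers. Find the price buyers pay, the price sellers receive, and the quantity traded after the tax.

P_b = 31, P_s = 23, Q = 275

With a tax of 8 on sellers, they supply based on the net price P_s = P_b - 8, so Qs = -35 + 10P_b.
Set Qd = Qs: 461 - 6P_b = -35 + 10P_b, so 496 = 16P_b and P_b = 31.
Then P_s = 31 - 8 = 23 and Q = 461 - 6(31) = 275.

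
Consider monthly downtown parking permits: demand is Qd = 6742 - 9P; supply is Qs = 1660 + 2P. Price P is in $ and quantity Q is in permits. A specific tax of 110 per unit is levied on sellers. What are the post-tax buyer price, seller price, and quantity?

P_b = 482, P_s = 372, Q = 2404

With a tax of 110 on sellers, they supply based on the net price P_s = P_b - 110, so Qs = 1440 + 2P_b.
Market clearing requires 6742 - 9P_b = 1440 + 2P_b; hence 5302 = 11P_b and P_b = 482.
So P_s = 372 and the quantity traded is Q = 6742 - 9(482) = 2404.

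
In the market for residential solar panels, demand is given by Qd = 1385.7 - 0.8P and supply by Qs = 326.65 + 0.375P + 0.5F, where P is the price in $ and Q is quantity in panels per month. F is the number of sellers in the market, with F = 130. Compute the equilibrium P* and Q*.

With F = 130, supply is Qs = 391.65 + 0.375P.
The market clears where 1385.7 - 0.8P = 391.65 + 0.375P. Rearranging, 1.175P = 994.05, hence P* = 846.
Plugging P* into demand: Q* = 1385.7 - 0.8(846) = 708.9.

P* = 846, Q* = 708.9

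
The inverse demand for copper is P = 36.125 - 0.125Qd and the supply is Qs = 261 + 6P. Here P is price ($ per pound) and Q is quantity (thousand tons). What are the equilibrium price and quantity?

In direct form, Qd = 289 - 8P.
The market clears where 289 - 8P = 261 + 6P. Rearranging, 14P = 28, hence P* = 2.
Substitute back: Q* = 289 - 8(2) = 273.

P* = 2, Q* = 273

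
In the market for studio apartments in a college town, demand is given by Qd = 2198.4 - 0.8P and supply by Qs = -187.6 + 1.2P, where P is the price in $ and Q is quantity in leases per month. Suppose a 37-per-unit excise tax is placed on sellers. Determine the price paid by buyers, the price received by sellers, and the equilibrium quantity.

P_b = 1215.2, P_s = 1178.2, Q = 1226.24

With a tax of 37 on sellers, they supply based on the net price P_s = P_b - 37, so Qs = -232 + 1.2P_b.
Set Qd = Qs: 2198.4 - 0.8P_b = -232 + 1.2P_b, so 2430.4 = 2P_b and P_b = 1215.2.
So P_s = 1178.2 and the quantity traded is Q = 2198.4 - 0.8(1215.2) = 1226.24.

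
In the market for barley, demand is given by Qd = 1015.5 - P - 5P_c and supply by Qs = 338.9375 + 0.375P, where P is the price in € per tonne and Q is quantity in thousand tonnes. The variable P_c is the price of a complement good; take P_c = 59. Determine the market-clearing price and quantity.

With P_c = 59, demand is Qd = 720.5 - P.
Equating demand and supply, 720.5 - P = 338.9375 + 0.375P gives 1.375P = 381.5625, so P* = 277.5.
From the demand curve, Q* = 720.5 - 277.5 = 443.

P* = 277.5, Q* = 443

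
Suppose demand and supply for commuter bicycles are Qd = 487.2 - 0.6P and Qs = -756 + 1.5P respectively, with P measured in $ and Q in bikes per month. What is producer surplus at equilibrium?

Set Qd = Qs: 487.2 - 0.6P = -756 + 1.5P, so 1243.2 = 2.1P and P* = 592.
From the demand curve, Q* = 487.2 - 0.6(592) = 132.
Supply choke price (Qs = 0): P = 504. Producer surplus = ½ × (592 - 504) × 132 = 5808.

Producer surplus = 5808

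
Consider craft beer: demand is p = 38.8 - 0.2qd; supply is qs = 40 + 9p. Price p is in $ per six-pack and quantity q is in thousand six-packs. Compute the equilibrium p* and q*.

p* = 11, q* = 139

Solving each curve for q: qd = 194 - 5p.
At equilibrium qd = qs, so 194 - 5p = 40 + 9p; collecting terms, 154 = 14p and p* = 11.
Plugging p* into demand: q* = 194 - 5(11) = 139.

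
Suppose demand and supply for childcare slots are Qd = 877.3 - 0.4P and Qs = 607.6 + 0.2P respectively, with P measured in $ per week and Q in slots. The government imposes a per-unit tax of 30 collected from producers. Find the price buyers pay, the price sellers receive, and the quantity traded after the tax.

The tax drives a wedge P_b - P_s = 30. Substituting P_s = P_b - 30 into supply: Qs = 601.6 + 0.2P_b.
Market clearing requires 877.3 - 0.4P_b = 601.6 + 0.2P_b; hence 275.7 = 0.6P_b and P_b = 459.5.
Then P_s = 459.5 - 30 = 429.5 and Q = 877.3 - 0.4(459.5) = 693.5.

P_b = 459.5, P_s = 429.5, Q = 693.5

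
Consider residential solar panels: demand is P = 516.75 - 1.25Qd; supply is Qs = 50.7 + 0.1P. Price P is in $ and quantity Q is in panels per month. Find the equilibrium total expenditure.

Total expenditure = 36673

Rewriting in direct form: Qd = 413.4 - 0.8P.
At equilibrium Qd = Qs, so 413.4 - 0.8P = 50.7 + 0.1P; collecting terms, 362.7 = 0.9P and P* = 403.
Plugging P* into demand: Q* = 413.4 - 0.8(403) = 91.
Total expenditure = P* × Q* = 403 × 91 = 36673.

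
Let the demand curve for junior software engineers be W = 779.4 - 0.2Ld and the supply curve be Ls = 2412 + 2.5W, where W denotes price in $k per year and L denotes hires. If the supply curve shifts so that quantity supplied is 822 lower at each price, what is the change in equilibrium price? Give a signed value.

In direct form, Ld = 3897 - 5W.
Equating demand and supply, 3897 - 5W = 2412 + 2.5W gives 7.5W = 1485, so W* = 198.
Then L* = 3897 - 5(198) = 2907.
After the shift, supply is Ls = 1590 + 2.5W.
The new intersection has 2307 = 7.5W, i.e. W = 307.6, L = 2359.
ΔW = 307.6 - 198 = 109.6.

ΔW = 109.6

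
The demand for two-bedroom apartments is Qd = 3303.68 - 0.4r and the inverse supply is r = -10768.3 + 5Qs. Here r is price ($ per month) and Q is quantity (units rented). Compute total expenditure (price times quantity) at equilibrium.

Total expenditure = 4862667.9

In direct form, Qs = 2153.66 + 0.2r.
Set Qd = Qs: 3303.68 - 0.4r = 2153.66 + 0.2r, so 1150.02 = 0.6r and r* = 1916.7.
Substitute back: Q* = 3303.68 - 0.4(1916.7) = 2537.
Total expenditure = r* × Q* = 1916.7 × 2537 = 4862667.9.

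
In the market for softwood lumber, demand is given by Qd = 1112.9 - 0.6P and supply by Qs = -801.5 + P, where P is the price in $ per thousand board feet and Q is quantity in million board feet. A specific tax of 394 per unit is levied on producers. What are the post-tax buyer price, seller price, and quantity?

With a tax of 394 on producers, they supply based on the net price P_s = P_b - 394, so Qs = -1195.5 + P_b.
Market clearing requires 1112.9 - 0.6P_b = -1195.5 + P_b; hence 2308.4 = 1.6P_b and P_b = 1442.75.
Then P_s = 1442.75 - 394 = 1048.75 and Q = 1112.9 - 0.6(1442.75) = 247.25.

P_b = 1442.75, P_s = 1048.75, Q = 247.25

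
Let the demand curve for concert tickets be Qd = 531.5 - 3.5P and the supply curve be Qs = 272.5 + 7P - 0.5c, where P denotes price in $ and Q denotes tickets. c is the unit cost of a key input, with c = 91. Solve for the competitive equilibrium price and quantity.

With c = 91, supply is Qs = 227 + 7P.
At equilibrium Qd = Qs, so 531.5 - 3.5P = 227 + 7P; collecting terms, 304.5 = 10.5P and P* = 29.
Substitute back: Q* = 531.5 - 3.5(29) = 430.

P* = 29, Q* = 430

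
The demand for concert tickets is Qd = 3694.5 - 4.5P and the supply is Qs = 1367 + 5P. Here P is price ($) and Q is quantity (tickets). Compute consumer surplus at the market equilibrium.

The market clears where 3694.5 - 4.5P = 1367 + 5P. Rearranging, 9.5P = 2327.5, hence P* = 245.
Plugging P* into demand: Q* = 3694.5 - 4.5(245) = 2592.
Demand choke price (Qd = 0): P = 3694.5/4.5 = 821. Consumer surplus = ½ × (821 - 245) × 2592 = 746496.

Consumer surplus = 746496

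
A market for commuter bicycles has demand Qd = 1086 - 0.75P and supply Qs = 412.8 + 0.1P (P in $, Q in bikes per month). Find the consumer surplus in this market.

At equilibrium Qd = Qs, so 1086 - 0.75P = 412.8 + 0.1P; collecting terms, 673.2 = 0.85P and P* = 792.
Substitute back: Q* = 1086 - 0.75(792) = 492.
Demand choke price (Qd = 0): P = 1086/0.75 = 1448. Consumer surplus = ½ × (1448 - 792) × 492 = 161376.

Consumer surplus = 161376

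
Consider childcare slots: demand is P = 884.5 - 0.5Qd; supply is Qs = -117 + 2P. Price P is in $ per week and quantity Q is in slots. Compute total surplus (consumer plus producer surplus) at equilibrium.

Rewriting in direct form: Qd = 1769 - 2P.
Equating demand and supply, 1769 - 2P = -117 + 2P gives 4P = 1886, so P* = 471.5.
Substitute back: Q* = 1769 - 2(471.5) = 826.
Demand choke price = 884.5; supply choke price = 58.5. CS = ½(884.5 - 471.5)(826) = 170569; PS = ½(471.5 - 58.5)(826) = 170569. Total surplus = 341138.

Total surplus = 341138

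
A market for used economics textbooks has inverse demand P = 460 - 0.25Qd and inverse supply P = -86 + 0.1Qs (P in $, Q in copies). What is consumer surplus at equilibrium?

Consumer surplus = 304200

Inverting to quantity form: Qd = 1840 - 4P and Qs = 860 + 10P.
The market clears where 1840 - 4P = 860 + 10P. Rearranging, 14P = 980, hence P* = 70.
Substitute back: Q* = 1840 - 4(70) = 1560.
Demand choke price (Qd = 0): P = 1840/4 = 460. Consumer surplus = ½ × (460 - 70) × 1560 = 304200.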